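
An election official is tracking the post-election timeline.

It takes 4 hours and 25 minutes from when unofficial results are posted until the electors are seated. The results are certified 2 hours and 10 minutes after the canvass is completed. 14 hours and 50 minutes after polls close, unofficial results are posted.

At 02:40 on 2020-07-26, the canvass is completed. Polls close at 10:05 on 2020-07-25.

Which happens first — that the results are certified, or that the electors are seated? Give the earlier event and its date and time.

The results are certified — 04:50 on 2020-07-26

The canvass is completed: 02:40 Jul 26, 2020.
The results are certified: 02:40 Jul 26, 2020 + 2h10m = 04:50 Jul 26, 2020.
Polls close: 10:05 Jul 25, 2020.
Unofficial results are posted: 10:05 Jul 25, 2020 + 14h50m = 00:55 Jul 26, 2020.
The electors are seated: 00:55 Jul 26, 2020 + 4h25m = 05:20 Jul 26, 2020.
Comparing: the results are certified at 04:50 Jul 26, 2020 vs the electors are seated at 05:20 Jul 26, 2020. Earlier: the results are certified.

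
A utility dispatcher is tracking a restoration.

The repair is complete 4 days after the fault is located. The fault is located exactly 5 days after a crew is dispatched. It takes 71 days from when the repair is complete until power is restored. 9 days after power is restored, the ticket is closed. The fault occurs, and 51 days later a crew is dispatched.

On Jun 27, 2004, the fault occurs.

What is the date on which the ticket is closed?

Nov 14, 2004

The fault occurs: Jun 27, 2004.
A crew is dispatched: Jun 27, 2004 + 51 days = Aug 17, 2004.
The fault is located: Aug 17, 2004 + 5 days = Aug 22, 2004.
The repair is complete: Aug 22, 2004 + 4 days = Aug 26, 2004.
Power is restored: Aug 26, 2004 + 71 days = Nov 5, 2004.
The ticket is closed: Nov 5, 2004 + 9 days = Nov 14, 2004.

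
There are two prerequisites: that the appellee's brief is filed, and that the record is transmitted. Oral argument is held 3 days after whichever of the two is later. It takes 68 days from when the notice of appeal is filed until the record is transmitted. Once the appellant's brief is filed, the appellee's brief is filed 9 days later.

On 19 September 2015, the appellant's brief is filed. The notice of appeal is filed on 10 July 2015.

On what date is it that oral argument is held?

The appellant's brief is filed: Sep 19, 2015.
The appellee's brief is filed: Sep 19, 2015 + 9 days = Sep 28, 2015.
The notice of appeal is filed: Jul 10, 2015.
The record is transmitted: Jul 10, 2015 + 68 days = Sep 16, 2015.
Both prerequisites met — the appellee's brief is filed (Sep 28, 2015), the record is transmitted (Sep 16, 2015); the later is Sep 28, 2015.
Oral argument is held: Sep 28, 2015 + 3 days = Oct 1, 2015.

1 October 2015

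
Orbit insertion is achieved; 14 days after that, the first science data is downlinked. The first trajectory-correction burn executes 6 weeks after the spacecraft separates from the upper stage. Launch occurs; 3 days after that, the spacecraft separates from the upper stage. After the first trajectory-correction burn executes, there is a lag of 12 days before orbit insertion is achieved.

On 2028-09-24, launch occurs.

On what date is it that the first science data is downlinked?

2028-12-04

Launch occurs: Sep 24, 2028.
The spacecraft separates from the upper stage: Sep 24, 2028 + 3 days = Sep 27, 2028.
The first trajectory-correction burn executes: Sep 27, 2028 + 6 weeks = Nov 8, 2028.
Orbit insertion is achieved: Nov 8, 2028 + 12 days = Nov 20, 2028.
The first science data is downlinked: Nov 20, 2028 + 14 days = Dec 4, 2028.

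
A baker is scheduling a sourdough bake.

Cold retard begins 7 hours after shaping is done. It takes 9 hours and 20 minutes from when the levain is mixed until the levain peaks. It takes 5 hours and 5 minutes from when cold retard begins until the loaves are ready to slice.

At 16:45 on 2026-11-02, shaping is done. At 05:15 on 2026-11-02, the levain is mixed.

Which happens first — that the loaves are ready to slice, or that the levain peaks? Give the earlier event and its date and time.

The levain peaks — 14:35 on 2026-11-02

Shaping is done: 16:45 Nov 2, 2026.
Cold retard begins: 16:45 Nov 2, 2026 + 7h = 23:45 Nov 2, 2026.
The loaves are ready to slice: 23:45 Nov 2, 2026 + 5h05m = 04:50 Nov 3, 2026.
The levain is mixed: 05:15 Nov 2, 2026.
The levain peaks: 05:15 Nov 2, 2026 + 9h20m = 14:35 Nov 2, 2026.
Comparing: the loaves are ready to slice at 04:50 Nov 3, 2026 vs the levain peaks at 14:35 Nov 2, 2026. Earlier: the levain peaks.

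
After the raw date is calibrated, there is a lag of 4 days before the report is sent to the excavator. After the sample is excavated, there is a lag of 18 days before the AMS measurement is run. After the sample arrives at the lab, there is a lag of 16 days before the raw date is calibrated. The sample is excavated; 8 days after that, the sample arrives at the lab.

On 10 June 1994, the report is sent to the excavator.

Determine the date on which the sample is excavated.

13 May 1994

The report is sent to the excavator: Jun 10, 1994.
The raw date is calibrated: Jun 10, 1994 − 4 days = Jun 6, 1994.
The sample arrives at the lab: Jun 6, 1994 − 16 days = May 21, 1994.
The sample is excavated: May 21, 1994 − 8 days = May 13, 1994.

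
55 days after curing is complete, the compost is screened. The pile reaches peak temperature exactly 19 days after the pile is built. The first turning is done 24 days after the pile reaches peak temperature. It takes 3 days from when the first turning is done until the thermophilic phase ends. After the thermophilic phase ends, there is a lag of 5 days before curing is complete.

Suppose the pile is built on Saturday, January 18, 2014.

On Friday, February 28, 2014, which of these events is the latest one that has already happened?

The pile reaches peak temperature

The pile is built: Jan 18, 2014.
The pile reaches peak temperature: Jan 18, 2014 + 19 days = Feb 6, 2014.
The first turning is done: Feb 6, 2014 + 24 days = Mar 2, 2014.
The thermophilic phase ends: Mar 2, 2014 + 3 days = Mar 5, 2014.
Curing is complete: Mar 5, 2014 + 5 days = Mar 10, 2014.
The compost is screened: Mar 10, 2014 + 55 days = May 4, 2014.
Feb 28, 2014 falls between when the pile reaches peak temperature (Feb 6, 2014) and when the first turning is done (Mar 2, 2014).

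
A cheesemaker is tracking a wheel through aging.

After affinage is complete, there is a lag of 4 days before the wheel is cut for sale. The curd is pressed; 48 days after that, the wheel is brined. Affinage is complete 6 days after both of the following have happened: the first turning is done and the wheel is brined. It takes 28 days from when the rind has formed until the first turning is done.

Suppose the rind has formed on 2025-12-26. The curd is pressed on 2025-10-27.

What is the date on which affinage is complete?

The rind has formed: Dec 26, 2025.
The first turning is done: Dec 26, 2025 + 28 days = Jan 23, 2026.
The curd is pressed: Oct 27, 2025.
The wheel is brined: Oct 27, 2025 + 48 days = Dec 14, 2025.
Both prerequisites met — the first turning is done (Jan 23, 2026), the wheel is brined (Dec 14, 2025); the later is Jan 23, 2026.
Affinage is complete: Jan 23, 2026 + 6 days = Jan 29, 2026.

2026-01-29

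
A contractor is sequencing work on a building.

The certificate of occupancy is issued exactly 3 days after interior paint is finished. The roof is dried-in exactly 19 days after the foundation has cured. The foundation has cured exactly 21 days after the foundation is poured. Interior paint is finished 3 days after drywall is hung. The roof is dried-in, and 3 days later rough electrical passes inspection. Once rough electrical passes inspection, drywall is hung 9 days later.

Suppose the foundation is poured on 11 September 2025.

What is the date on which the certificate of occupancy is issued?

8 November 2025

The foundation is poured: Sep 11, 2025.
The foundation has cured: Sep 11, 2025 + 21 days = Oct 2, 2025.
The roof is dried-in: Oct 2, 2025 + 19 days = Oct 21, 2025.
Rough electrical passes inspection: Oct 21, 2025 + 3 days = Oct 24, 2025.
Drywall is hung: Oct 24, 2025 + 9 days = Nov 2, 2025.
Interior paint is finished: Nov 2, 2025 + 3 days = Nov 5, 2025.
The certificate of occupancy is issued: Nov 5, 2025 + 3 days = Nov 8, 2025.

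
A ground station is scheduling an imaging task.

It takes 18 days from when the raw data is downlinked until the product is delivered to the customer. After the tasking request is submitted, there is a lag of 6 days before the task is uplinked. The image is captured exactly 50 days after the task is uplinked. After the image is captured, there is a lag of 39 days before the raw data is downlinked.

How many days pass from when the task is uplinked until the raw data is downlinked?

Causal path: the task is uplinked → the image is captured → the raw data is downlinked.
Total delay along the path: 50 + 39 = 89 days.

89 days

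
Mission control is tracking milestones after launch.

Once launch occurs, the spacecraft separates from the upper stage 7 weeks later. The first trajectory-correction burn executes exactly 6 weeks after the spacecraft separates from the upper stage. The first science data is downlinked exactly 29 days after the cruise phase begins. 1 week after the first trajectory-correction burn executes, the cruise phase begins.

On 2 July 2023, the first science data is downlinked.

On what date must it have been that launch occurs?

The first science data is downlinked: Jul 2, 2023.
The cruise phase begins: Jul 2, 2023 − 29 days = Jun 3, 2023.
The first trajectory-correction burn executes: Jun 3, 2023 − 1 week = May 27, 2023.
The spacecraft separates from the upper stage: May 27, 2023 − 6 weeks = Apr 15, 2023.
Launch occurs: Apr 15, 2023 − 7 weeks = Feb 25, 2023.

25 February 2023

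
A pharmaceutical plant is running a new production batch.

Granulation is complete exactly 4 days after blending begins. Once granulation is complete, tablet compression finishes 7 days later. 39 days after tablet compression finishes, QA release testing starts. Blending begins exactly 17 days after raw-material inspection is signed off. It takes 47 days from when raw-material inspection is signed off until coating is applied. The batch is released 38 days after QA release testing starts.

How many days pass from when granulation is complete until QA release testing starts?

Causal path: granulation is complete → tablet compression finishes → QA release testing starts.
Total delay along the path: 7 + 39 = 46 days.

46 days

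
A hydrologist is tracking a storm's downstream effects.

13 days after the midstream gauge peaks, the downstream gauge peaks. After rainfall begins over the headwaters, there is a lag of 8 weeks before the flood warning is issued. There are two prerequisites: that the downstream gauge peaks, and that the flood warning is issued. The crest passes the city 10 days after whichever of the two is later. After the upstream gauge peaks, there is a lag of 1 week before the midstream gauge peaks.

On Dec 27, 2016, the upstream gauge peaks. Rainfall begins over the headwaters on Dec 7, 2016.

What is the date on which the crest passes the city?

Feb 11, 2017

The upstream gauge peaks: Dec 27, 2016.
The midstream gauge peaks: Dec 27, 2016 + 1 week = Jan 3, 2017.
The downstream gauge peaks: Jan 3, 2017 + 13 days = Jan 16, 2017.
Rainfall begins over the headwaters: Dec 7, 2016.
The flood warning is issued: Dec 7, 2016 + 8 weeks = Feb 1, 2017.
Both prerequisites met — the downstream gauge peaks (Jan 16, 2017), the flood warning is issued (Feb 1, 2017); the later is Feb 1, 2017.
The crest passes the city: Feb 1, 2017 + 10 days = Feb 11, 2017.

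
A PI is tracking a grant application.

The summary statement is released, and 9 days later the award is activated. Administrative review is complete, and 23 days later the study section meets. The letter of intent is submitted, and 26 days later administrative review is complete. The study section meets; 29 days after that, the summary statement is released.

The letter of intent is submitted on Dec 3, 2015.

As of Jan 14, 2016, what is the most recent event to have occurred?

Administrative review is complete

The letter of intent is submitted: Dec 3, 2015.
Administrative review is complete: Dec 3, 2015 + 26 days = Dec 29, 2015.
The study section meets: Dec 29, 2015 + 23 days = Jan 21, 2016.
The summary statement is released: Jan 21, 2016 + 29 days = Feb 19, 2016.
The award is activated: Feb 19, 2016 + 9 days = Feb 28, 2016.
Jan 14, 2016 falls between when administrative review is complete (Dec 29, 2015) and when the study section meets (Jan 21, 2016).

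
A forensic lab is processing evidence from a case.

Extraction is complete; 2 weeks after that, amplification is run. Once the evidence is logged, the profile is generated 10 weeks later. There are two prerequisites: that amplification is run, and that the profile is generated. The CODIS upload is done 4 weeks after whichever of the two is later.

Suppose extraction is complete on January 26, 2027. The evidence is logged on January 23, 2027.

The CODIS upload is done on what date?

May 1, 2027

Extraction is complete: Jan 26, 2027.
Amplification is run: Jan 26, 2027 + 2 weeks = Feb 9, 2027.
The evidence is logged: Jan 23, 2027.
The profile is generated: Jan 23, 2027 + 10 weeks = Apr 3, 2027.
Both prerequisites met — amplification is run (Feb 9, 2027), the profile is generated (Apr 3, 2027); the later is Apr 3, 2027.
The CODIS upload is done: Apr 3, 2027 + 4 weeks = May 1, 2027.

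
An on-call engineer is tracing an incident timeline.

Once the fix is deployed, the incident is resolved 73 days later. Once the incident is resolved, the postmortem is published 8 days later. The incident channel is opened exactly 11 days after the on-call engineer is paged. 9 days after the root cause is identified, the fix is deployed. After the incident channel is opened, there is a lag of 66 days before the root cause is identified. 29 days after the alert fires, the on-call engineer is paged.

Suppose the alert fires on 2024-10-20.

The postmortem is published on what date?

2025-05-04

The alert fires: Oct 20, 2024.
The on-call engineer is paged: Oct 20, 2024 + 29 days = Nov 18, 2024.
The incident channel is opened: Nov 18, 2024 + 11 days = Nov 29, 2024.
The root cause is identified: Nov 29, 2024 + 66 days = Feb 3, 2025.
The fix is deployed: Feb 3, 2025 + 9 days = Feb 12, 2025.
The incident is resolved: Feb 12, 2025 + 73 days = Apr 26, 2025.
The postmortem is published: Apr 26, 2025 + 8 days = May 4, 2025.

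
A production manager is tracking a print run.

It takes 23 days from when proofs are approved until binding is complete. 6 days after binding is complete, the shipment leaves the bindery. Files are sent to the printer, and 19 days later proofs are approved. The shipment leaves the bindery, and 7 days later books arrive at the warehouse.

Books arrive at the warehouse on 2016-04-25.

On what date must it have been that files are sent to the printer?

2016-03-01

Books arrive at the warehouse: Apr 25, 2016.
The shipment leaves the bindery: Apr 25, 2016 − 7 days = Apr 18, 2016.
Binding is complete: Apr 18, 2016 − 6 days = Apr 12, 2016.
Proofs are approved: Apr 12, 2016 − 23 days = Mar 20, 2016.
Files are sent to the printer: Mar 20, 2016 − 19 days = Mar 1, 2016.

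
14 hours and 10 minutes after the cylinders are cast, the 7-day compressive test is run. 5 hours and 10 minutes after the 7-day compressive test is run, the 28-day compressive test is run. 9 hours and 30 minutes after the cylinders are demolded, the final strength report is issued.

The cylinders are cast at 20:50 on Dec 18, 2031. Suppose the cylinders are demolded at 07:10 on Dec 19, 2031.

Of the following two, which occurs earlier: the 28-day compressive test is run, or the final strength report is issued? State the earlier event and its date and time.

The 28-day compressive test is run — 16:10 on Dec 19, 2031

The cylinders are cast: 20:50 Dec 18, 2031.
The 7-day compressive test is run: 20:50 Dec 18, 2031 + 14h10m = 11:00 Dec 19, 2031.
The 28-day compressive test is run: 11:00 Dec 19, 2031 + 5h10m = 16:10 Dec 19, 2031.
The cylinders are demolded: 07:10 Dec 19, 2031.
The final strength report is issued: 07:10 Dec 19, 2031 + 9h30m = 16:40 Dec 19, 2031.
Comparing: the 28-day compressive test is run at 16:10 Dec 19, 2031 vs the final strength report is issued at 16:40 Dec 19, 2031. Earlier: the 28-day compressive test is run.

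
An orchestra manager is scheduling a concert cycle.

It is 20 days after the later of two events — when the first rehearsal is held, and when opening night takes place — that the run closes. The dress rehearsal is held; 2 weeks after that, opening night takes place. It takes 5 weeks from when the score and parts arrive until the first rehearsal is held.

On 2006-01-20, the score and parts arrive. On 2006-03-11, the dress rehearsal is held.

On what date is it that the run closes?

The score and parts arrive: Jan 20, 2006.
The first rehearsal is held: Jan 20, 2006 + 5 weeks = Feb 24, 2006.
The dress rehearsal is held: Mar 11, 2006.
Opening night takes place: Mar 11, 2006 + 2 weeks = Mar 25, 2006.
Both prerequisites met — the first rehearsal is held (Feb 24, 2006), opening night takes place (Mar 25, 2006); the later is Mar 25, 2006.
The run closes: Mar 25, 2006 + 20 days = Apr 14, 2006.

2006-04-14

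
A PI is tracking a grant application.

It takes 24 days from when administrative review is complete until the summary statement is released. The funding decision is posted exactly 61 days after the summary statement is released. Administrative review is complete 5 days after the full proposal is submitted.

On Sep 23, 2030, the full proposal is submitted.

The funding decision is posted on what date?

The full proposal is submitted: Sep 23, 2030.
Administrative review is complete: Sep 23, 2030 + 5 days = Sep 28, 2030.
The summary statement is released: Sep 28, 2030 + 24 days = Oct 22, 2030.
The funding decision is posted: Oct 22, 2030 + 61 days = Dec 22, 2030.

Dec 22, 2030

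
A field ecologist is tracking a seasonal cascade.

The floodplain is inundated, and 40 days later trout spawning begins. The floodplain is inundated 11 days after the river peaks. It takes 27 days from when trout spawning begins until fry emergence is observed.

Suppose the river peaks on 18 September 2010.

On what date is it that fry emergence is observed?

5 December 2010

The river peaks: Sep 18, 2010.
The floodplain is inundated: Sep 18, 2010 + 11 days = Sep 29, 2010.
Trout spawning begins: Sep 29, 2010 + 40 days = Nov 8, 2010.
Fry emergence is observed: Nov 8, 2010 + 27 days = Dec 5, 2010.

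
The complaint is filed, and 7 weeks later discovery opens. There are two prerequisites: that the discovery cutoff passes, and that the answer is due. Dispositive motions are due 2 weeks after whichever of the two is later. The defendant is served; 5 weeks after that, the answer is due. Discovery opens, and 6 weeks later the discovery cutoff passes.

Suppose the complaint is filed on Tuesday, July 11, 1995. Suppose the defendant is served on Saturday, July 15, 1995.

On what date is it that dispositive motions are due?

Tuesday, October 24, 1995

The complaint is filed: Jul 11, 1995.
Discovery opens: Jul 11, 1995 + 7 weeks = Aug 29, 1995.
The discovery cutoff passes: Aug 29, 1995 + 6 weeks = Oct 10, 1995.
The defendant is served: Jul 15, 1995.
The answer is due: Jul 15, 1995 + 5 weeks = Aug 19, 1995.
Both prerequisites met — the discovery cutoff passes (Oct 10, 1995), the answer is due (Aug 19, 1995); the later is Oct 10, 1995.
Dispositive motions are due: Oct 10, 1995 + 2 weeks = Oct 24, 1995.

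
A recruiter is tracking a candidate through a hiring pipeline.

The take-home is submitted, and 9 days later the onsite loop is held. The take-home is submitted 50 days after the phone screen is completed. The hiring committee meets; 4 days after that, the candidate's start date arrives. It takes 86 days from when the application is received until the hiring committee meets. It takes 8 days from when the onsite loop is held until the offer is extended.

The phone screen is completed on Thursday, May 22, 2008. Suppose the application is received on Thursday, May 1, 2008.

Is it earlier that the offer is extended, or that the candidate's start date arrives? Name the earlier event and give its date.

The phone screen is completed: May 22, 2008.
The take-home is submitted: May 22, 2008 + 50 days = Jul 11, 2008.
The onsite loop is held: Jul 11, 2008 + 9 days = Jul 20, 2008.
The offer is extended: Jul 20, 2008 + 8 days = Jul 28, 2008.
The application is received: May 1, 2008.
The hiring committee meets: May 1, 2008 + 86 days = Jul 26, 2008.
The candidate's start date arrives: Jul 26, 2008 + 4 days = Jul 30, 2008.
Comparing: the offer is extended on Jul 28, 2008 vs the candidate's start date arrives on Jul 30, 2008. Earlier: the offer is extended.

The offer is extended — Monday, July 28, 2008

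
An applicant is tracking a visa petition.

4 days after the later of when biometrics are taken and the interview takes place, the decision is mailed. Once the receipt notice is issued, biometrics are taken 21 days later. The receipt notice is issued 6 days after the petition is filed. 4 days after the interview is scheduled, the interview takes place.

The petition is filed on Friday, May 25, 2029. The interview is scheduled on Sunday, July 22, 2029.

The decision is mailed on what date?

Monday, July 30, 2029

The petition is filed: May 25, 2029.
The receipt notice is issued: May 25, 2029 + 6 days = May 31, 2029.
Biometrics are taken: May 31, 2029 + 21 days = Jun 21, 2029.
The interview is scheduled: Jul 22, 2029.
The interview takes place: Jul 22, 2029 + 4 days = Jul 26, 2029.
Both prerequisites met — biometrics are taken (Jun 21, 2029), the interview takes place (Jul 26, 2029); the later is Jul 26, 2029.
The decision is mailed: Jul 26, 2029 + 4 days = Jul 30, 2029.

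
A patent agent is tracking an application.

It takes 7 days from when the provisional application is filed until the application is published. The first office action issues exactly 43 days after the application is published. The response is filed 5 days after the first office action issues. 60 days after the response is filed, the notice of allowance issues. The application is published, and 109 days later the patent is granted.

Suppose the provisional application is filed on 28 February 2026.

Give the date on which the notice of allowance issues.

The provisional application is filed: Feb 28, 2026.
The application is published: Feb 28, 2026 + 7 days = Mar 7, 2026.
The first office action issues: Mar 7, 2026 + 43 days = Apr 19, 2026.
The response is filed: Apr 19, 2026 + 5 days = Apr 24, 2026.
The notice of allowance issues: Apr 24, 2026 + 60 days = Jun 23, 2026.

23 June 2026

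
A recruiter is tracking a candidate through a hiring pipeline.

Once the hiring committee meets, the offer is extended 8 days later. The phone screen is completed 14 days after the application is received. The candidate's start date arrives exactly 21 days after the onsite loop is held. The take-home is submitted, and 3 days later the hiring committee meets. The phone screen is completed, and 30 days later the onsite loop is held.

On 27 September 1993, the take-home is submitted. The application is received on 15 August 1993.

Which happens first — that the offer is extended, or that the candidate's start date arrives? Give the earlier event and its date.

The offer is extended — 8 October 1993

The take-home is submitted: Sep 27, 1993.
The hiring committee meets: Sep 27, 1993 + 3 days = Sep 30, 1993.
The offer is extended: Sep 30, 1993 + 8 days = Oct 8, 1993.
The application is received: Aug 15, 1993.
The phone screen is completed: Aug 15, 1993 + 14 days = Aug 29, 1993.
The onsite loop is held: Aug 29, 1993 + 30 days = Sep 28, 1993.
The candidate's start date arrives: Sep 28, 1993 + 21 days = Oct 19, 1993.
Comparing: the offer is extended on Oct 8, 1993 vs the candidate's start date arrives on Oct 19, 1993. Earlier: the offer is extended.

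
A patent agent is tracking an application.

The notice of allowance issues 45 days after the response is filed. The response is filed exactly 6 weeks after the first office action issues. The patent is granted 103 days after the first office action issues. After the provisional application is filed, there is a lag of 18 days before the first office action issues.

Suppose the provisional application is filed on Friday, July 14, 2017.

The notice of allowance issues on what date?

The provisional application is filed: Jul 14, 2017.
The first office action issues: Jul 14, 2017 + 18 days = Aug 1, 2017.
The response is filed: Aug 1, 2017 + 6 weeks = Sep 12, 2017.
The notice of allowance issues: Sep 12, 2017 + 45 days = Oct 27, 2017.

Friday, October 27, 2017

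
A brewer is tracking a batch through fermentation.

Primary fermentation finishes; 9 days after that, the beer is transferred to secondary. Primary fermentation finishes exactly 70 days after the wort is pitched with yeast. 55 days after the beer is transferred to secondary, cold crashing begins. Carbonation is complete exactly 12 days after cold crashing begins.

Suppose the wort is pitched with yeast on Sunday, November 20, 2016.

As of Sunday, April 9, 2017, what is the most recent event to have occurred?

Cold crashing begins

The wort is pitched with yeast: Nov 20, 2016.
Primary fermentation finishes: Nov 20, 2016 + 70 days = Jan 29, 2017.
The beer is transferred to secondary: Jan 29, 2017 + 9 days = Feb 7, 2017.
Cold crashing begins: Feb 7, 2017 + 55 days = Apr 3, 2017.
Carbonation is complete: Apr 3, 2017 + 12 days = Apr 15, 2017.
Apr 9, 2017 falls between when cold crashing begins (Apr 3, 2017) and when carbonation is complete (Apr 15, 2017).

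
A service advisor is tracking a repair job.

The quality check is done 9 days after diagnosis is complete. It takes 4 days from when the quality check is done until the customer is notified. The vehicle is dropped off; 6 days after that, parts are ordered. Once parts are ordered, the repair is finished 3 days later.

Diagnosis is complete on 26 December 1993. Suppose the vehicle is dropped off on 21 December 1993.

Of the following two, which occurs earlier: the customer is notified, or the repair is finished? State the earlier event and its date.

Diagnosis is complete: Dec 26, 1993.
The quality check is done: Dec 26, 1993 + 9 days = Jan 4, 1994.
The customer is notified: Jan 4, 1994 + 4 days = Jan 8, 1994.
The vehicle is dropped off: Dec 21, 1993.
Parts are ordered: Dec 21, 1993 + 6 days = Dec 27, 1993.
The repair is finished: Dec 27, 1993 + 3 days = Dec 30, 1993.
Comparing: the customer is notified on Jan 8, 1994 vs the repair is finished on Dec 30, 1993. Earlier: the repair is finished.

The repair is finished — 30 December 1993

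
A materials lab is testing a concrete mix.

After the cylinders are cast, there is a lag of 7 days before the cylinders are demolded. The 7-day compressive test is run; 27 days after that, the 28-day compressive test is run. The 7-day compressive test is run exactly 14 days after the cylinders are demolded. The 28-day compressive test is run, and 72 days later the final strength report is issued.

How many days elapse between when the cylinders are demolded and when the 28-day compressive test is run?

Causal path: the cylinders are demolded → the 7-day compressive test is run → the 28-day compressive test is run.
Total delay along the path: 14 + 27 = 41 days.

41 days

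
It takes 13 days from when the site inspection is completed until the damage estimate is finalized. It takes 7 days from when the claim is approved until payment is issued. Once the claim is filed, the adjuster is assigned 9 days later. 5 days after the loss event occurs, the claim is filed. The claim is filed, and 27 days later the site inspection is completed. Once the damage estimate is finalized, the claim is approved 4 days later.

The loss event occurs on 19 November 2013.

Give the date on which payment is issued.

The loss event occurs: Nov 19, 2013.
The claim is filed: Nov 19, 2013 + 5 days = Nov 24, 2013.
The site inspection is completed: Nov 24, 2013 + 27 days = Dec 21, 2013.
The damage estimate is finalized: Dec 21, 2013 + 13 days = Jan 3, 2014.
The claim is approved: Jan 3, 2014 + 4 days = Jan 7, 2014.
Payment is issued: Jan 7, 2014 + 7 days = Jan 14, 2014.

14 January 2014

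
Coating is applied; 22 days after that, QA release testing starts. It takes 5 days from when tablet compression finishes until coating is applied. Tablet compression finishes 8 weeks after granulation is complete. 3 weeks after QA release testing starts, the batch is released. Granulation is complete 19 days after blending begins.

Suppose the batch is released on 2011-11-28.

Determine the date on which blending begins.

2011-07-28

The batch is released: Nov 28, 2011.
QA release testing starts: Nov 28, 2011 − 3 weeks = Nov 7, 2011.
Coating is applied: Nov 7, 2011 − 22 days = Oct 16, 2011.
Tablet compression finishes: Oct 16, 2011 − 5 days = Oct 11, 2011.
Granulation is complete: Oct 11, 2011 − 8 weeks = Aug 16, 2011.
Blending begins: Aug 16, 2011 − 19 days = Jul 28, 2011.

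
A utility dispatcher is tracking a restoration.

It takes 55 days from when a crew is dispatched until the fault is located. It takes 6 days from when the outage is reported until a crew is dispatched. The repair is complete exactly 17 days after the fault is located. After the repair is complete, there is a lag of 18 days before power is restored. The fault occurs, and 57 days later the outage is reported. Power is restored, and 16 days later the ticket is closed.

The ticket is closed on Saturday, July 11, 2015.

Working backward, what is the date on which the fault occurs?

Friday, January 23, 2015

The ticket is closed: Jul 11, 2015.
Power is restored: Jul 11, 2015 − 16 days = Jun 25, 2015.
The repair is complete: Jun 25, 2015 − 18 days = Jun 7, 2015.
The fault is located: Jun 7, 2015 − 17 days = May 21, 2015.
A crew is dispatched: May 21, 2015 − 55 days = Mar 27, 2015.
The outage is reported: Mar 27, 2015 − 6 days = Mar 21, 2015.
The fault occurs: Mar 21, 2015 − 57 days = Jan 23, 2015.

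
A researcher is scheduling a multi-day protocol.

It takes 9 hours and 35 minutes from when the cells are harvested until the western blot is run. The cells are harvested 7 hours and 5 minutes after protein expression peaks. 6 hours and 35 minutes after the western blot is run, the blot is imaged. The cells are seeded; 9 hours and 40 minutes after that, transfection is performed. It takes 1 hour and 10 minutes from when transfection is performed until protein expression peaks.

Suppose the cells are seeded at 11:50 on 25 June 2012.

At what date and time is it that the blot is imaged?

The cells are seeded: 11:50 Jun 25, 2012.
Transfection is performed: 11:50 Jun 25, 2012 + 9h40m = 21:30 Jun 25, 2012.
Protein expression peaks: 21:30 Jun 25, 2012 + 1h10m = 22:40 Jun 25, 2012.
The cells are harvested: 22:40 Jun 25, 2012 + 7h05m = 05:45 Jun 26, 2012.
The western blot is run: 05:45 Jun 26, 2012 + 9h35m = 15:20 Jun 26, 2012.
The blot is imaged: 15:20 Jun 26, 2012 + 6h35m = 21:55 Jun 26, 2012.

21:55 on 26 June 2012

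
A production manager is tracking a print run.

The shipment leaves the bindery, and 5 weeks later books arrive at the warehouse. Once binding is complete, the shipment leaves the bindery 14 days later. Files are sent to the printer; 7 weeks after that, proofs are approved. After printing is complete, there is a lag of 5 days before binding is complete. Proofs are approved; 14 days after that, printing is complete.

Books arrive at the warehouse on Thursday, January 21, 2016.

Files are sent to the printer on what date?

Saturday, September 26, 2015

Books arrive at the warehouse: Jan 21, 2016.
The shipment leaves the bindery: Jan 21, 2016 − 5 weeks = Dec 17, 2015.
Binding is complete: Dec 17, 2015 − 14 days = Dec 3, 2015.
Printing is complete: Dec 3, 2015 − 5 days = Nov 28, 2015.
Proofs are approved: Nov 28, 2015 − 14 days = Nov 14, 2015.
Files are sent to the printer: Nov 14, 2015 − 7 weeks = Sep 26, 2015.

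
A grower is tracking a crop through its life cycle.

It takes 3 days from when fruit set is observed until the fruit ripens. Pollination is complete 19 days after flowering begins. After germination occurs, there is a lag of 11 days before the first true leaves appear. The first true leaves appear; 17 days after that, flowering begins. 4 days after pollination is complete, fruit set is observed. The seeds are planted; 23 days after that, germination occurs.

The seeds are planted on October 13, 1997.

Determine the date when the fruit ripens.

December 29, 1997

The seeds are planted: Oct 13, 1997.
Germination occurs: Oct 13, 1997 + 23 days = Nov 5, 1997.
The first true leaves appear: Nov 5, 1997 + 11 days = Nov 16, 1997.
Flowering begins: Nov 16, 1997 + 17 days = Dec 3, 1997.
Pollination is complete: Dec 3, 1997 + 19 days = Dec 22, 1997.
Fruit set is observed: Dec 22, 1997 + 4 days = Dec 26, 1997.
The fruit ripens: Dec 26, 1997 + 3 days = Dec 29, 1997.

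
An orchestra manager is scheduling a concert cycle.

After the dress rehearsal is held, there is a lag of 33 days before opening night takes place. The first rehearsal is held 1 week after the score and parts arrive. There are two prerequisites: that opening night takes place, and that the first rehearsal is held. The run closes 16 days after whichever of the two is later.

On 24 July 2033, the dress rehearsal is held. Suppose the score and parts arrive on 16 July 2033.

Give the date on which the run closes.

The dress rehearsal is held: Jul 24, 2033.
Opening night takes place: Jul 24, 2033 + 33 days = Aug 26, 2033.
The score and parts arrive: Jul 16, 2033.
The first rehearsal is held: Jul 16, 2033 + 1 week = Jul 23, 2033.
Both prerequisites met — opening night takes place (Aug 26, 2033), the first rehearsal is held (Jul 23, 2033); the later is Aug 26, 2033.
The run closes: Aug 26, 2033 + 16 days = Sep 11, 2033.

11 September 2033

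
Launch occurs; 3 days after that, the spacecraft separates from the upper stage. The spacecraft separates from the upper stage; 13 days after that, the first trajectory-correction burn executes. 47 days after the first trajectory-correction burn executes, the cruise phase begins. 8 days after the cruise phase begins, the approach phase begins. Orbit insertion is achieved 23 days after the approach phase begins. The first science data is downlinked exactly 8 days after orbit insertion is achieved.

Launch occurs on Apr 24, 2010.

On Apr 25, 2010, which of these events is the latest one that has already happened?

Launch occurs

Launch occurs: Apr 24, 2010.
The spacecraft separates from the upper stage: Apr 24, 2010 + 3 days = Apr 27, 2010.
The first trajectory-correction burn executes: Apr 27, 2010 + 13 days = May 10, 2010.
The cruise phase begins: May 10, 2010 + 47 days = Jun 26, 2010.
The approach phase begins: Jun 26, 2010 + 8 days = Jul 4, 2010.
Orbit insertion is achieved: Jul 4, 2010 + 23 days = Jul 27, 2010.
The first science data is downlinked: Jul 27, 2010 + 8 days = Aug 4, 2010.
Apr 25, 2010 falls between when launch occurs (Apr 24, 2010) and when the spacecraft separates from the upper stage (Apr 27, 2010).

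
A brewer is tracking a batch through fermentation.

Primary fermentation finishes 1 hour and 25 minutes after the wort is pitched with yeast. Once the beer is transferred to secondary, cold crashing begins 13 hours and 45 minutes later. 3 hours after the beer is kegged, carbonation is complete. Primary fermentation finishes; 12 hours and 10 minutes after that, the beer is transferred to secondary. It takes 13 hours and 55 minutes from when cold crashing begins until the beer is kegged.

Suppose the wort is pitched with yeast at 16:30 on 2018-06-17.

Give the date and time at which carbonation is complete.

The wort is pitched with yeast: 16:30 Jun 17, 2018.
Primary fermentation finishes: 16:30 Jun 17, 2018 + 1h25m = 17:55 Jun 17, 2018.
The beer is transferred to secondary: 17:55 Jun 17, 2018 + 12h10m = 06:05 Jun 18, 2018.
Cold crashing begins: 06:05 Jun 18, 2018 + 13h45m = 19:50 Jun 18, 2018.
The beer is kegged: 19:50 Jun 18, 2018 + 13h55m = 09:45 Jun 19, 2018.
Carbonation is complete: 09:45 Jun 19, 2018 + 3h = 12:45 Jun 19, 2018.

12:45 on 2018-06-19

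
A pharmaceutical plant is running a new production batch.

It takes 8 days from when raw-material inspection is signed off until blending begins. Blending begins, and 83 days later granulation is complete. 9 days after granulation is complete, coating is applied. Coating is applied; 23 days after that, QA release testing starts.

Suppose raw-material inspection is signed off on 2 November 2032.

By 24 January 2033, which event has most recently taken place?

Blending begins

Raw-material inspection is signed off: Nov 2, 2032.
Blending begins: Nov 2, 2032 + 8 days = Nov 10, 2032.
Granulation is complete: Nov 10, 2032 + 83 days = Feb 1, 2033.
Coating is applied: Feb 1, 2033 + 9 days = Feb 10, 2033.
QA release testing starts: Feb 10, 2033 + 23 days = Mar 5, 2033.
Jan 24, 2033 falls between when blending begins (Nov 10, 2032) and when granulation is complete (Feb 1, 2033).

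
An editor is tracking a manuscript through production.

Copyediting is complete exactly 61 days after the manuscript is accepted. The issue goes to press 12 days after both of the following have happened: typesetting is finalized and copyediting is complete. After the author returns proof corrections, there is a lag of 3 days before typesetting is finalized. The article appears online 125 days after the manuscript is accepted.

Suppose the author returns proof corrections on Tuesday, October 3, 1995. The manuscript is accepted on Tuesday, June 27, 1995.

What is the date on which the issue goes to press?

Wednesday, October 18, 1995

The author returns proof corrections: Oct 3, 1995.
Typesetting is finalized: Oct 3, 1995 + 3 days = Oct 6, 1995.
The manuscript is accepted: Jun 27, 1995.
Copyediting is complete: Jun 27, 1995 + 61 days = Aug 27, 1995.
Both prerequisites met — typesetting is finalized (Oct 6, 1995), copyediting is complete (Aug 27, 1995); the later is Oct 6, 1995.
The issue goes to press: Oct 6, 1995 + 12 days = Oct 18, 1995.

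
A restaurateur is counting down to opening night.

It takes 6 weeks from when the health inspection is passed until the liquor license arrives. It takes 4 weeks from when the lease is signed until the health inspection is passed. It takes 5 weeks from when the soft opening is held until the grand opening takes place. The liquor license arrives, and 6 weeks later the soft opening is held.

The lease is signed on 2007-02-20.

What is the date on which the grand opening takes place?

The lease is signed: Feb 20, 2007.
The health inspection is passed: Feb 20, 2007 + 4 weeks = Mar 20, 2007.
The liquor license arrives: Mar 20, 2007 + 6 weeks = May 1, 2007.
The soft opening is held: May 1, 2007 + 6 weeks = Jun 12, 2007.
The grand opening takes place: Jun 12, 2007 + 5 weeks = Jul 17, 2007.

2007-07-17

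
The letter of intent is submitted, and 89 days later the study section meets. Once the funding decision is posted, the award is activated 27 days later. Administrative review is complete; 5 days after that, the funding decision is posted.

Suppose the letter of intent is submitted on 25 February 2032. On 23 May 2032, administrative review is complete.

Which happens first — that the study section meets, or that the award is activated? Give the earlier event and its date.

The letter of intent is submitted: Feb 25, 2032.
The study section meets: Feb 25, 2032 + 89 days = May 24, 2032.
Administrative review is complete: May 23, 2032.
The funding decision is posted: May 23, 2032 + 5 days = May 28, 2032.
The award is activated: May 28, 2032 + 27 days = Jun 24, 2032.
Comparing: the study section meets on May 24, 2032 vs the award is activated on Jun 24, 2032. Earlier: the study section meets.

The study section meets — 24 May 2032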